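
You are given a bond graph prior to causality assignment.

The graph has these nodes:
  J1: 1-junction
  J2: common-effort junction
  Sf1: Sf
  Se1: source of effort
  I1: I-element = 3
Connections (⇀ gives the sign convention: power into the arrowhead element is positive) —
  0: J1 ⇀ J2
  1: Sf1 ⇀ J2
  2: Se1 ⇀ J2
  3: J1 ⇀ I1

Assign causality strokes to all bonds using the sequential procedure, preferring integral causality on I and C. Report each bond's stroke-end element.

b0 stroke at J1
b1 stroke at Sf1
b2 stroke at J2
b3 stroke at I1

b1 |Sf1  (Sf1 (Sf) sets flow on bond)
b2 |J2  (Se1 fixes effort; stroke away)
b0 |J1  (common-e at J2 fixed by 2)
b3 |I1  (closing 1-jn rule on J1)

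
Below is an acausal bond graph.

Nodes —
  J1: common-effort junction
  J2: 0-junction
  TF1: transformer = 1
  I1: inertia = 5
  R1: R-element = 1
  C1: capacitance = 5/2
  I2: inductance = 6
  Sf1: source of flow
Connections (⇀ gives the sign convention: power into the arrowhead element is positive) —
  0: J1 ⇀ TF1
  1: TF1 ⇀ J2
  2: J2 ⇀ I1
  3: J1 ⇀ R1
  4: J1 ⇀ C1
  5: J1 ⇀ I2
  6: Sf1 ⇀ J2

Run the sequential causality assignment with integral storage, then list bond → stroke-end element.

b6 stroke→Sf1  (Sf1 fixes flow; stroke at Sf1)
b2 stroke→I1  (I1: I, integral causality)
b1 stroke→J2  (J2: last free bond brings effort in)
b0 stroke→TF1  (TF1 one-in-one-out from 1)
b4 stroke→J1  (C1 outputs effort q/C1)
b3 stroke→R1  (J1: bond 4 brought effort, rest push out)
b5 stroke→I2  (0-jn J1 has e-setter on 4)

bond 0 stroke→TF1
bond 1 stroke→J2
bond 2 stroke→I1
bond 3 stroke→R1
bond 4 stroke→J1
bond 5 stroke→I2
bond 6 stroke→Sf1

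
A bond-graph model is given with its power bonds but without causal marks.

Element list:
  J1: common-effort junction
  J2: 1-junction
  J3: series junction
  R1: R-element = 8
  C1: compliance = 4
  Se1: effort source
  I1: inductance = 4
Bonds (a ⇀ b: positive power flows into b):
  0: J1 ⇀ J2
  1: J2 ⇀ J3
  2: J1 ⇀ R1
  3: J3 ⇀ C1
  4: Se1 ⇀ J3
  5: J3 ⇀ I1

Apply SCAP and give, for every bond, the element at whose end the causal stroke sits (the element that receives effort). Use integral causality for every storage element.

#0 stroke→J2
#1 stroke→J3
#2 stroke→J1
#3 stroke→J3
#4 stroke→J3
#5 stroke→I1

bond 4 |J3  (source Se1 imposes e)
bond 3 |J3  (C1: C, integral causality)
bond 5 |I1  (I1 outputs flow p/I1)
bond 1 |J3  (J3: bond 5 brought flow, rest push out)
bond 0 |J2  (J2 flow already set via bond 1)
bond 2 |J1  (closing 0-jn rule on J1)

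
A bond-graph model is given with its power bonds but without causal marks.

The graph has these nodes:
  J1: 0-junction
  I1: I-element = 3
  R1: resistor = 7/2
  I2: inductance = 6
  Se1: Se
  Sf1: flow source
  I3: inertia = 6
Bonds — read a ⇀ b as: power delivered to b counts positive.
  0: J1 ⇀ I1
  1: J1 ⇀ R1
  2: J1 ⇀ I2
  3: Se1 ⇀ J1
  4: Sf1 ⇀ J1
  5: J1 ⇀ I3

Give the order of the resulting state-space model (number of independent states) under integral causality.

3  (I1, I2, I3 all integral)

β3 →J1  (Se1: effort source, stroke at far end)
β4 →Sf1  (source Sf1 imposes f)
β0 →I1  (J1: bond 3 brought effort, rest push out)
β1 →R1  (J1 effort already set via bond 3)
β2 →I2  (common-e at J1 fixed by 3)
β5 →I3  (J1 effort already set via bond 3)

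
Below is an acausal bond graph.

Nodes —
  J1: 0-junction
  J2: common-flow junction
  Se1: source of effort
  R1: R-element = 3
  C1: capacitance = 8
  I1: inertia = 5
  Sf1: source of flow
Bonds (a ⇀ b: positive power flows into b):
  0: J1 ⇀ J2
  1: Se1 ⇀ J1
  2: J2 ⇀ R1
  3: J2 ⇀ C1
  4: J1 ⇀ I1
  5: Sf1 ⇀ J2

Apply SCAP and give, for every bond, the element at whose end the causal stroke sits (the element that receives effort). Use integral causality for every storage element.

β0 →J2
β1 →J1
β2 →J2
β3 →J2
β4 →I1
β5 →Sf1

bond 1 stroke at J1  (Se1 (Se) sets effort on bond)
bond 5 stroke at Sf1  (Sf1: flow source, stroke at near end)
bond 0 stroke at J2  (J1: bond 1 brought effort, rest push out)
bond 4 stroke at I1  (0-jn J1 has e-setter on 1)
bond 2 stroke at J2  (J2: bond 5 brought flow, rest push out)
bond 3 stroke at J2  (common-f at J2 fixed by 5)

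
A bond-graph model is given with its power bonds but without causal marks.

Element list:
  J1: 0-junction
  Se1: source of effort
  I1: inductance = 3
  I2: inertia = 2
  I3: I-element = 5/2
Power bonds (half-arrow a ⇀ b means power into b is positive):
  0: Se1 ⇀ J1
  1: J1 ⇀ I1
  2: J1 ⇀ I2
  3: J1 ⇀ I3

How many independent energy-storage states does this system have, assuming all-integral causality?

3  (I1, I2, I3 all integral)

b0 stroke at J1  (Se1: effort source, stroke at far end)
b1 stroke at I1  (J1: bond 0 brought effort, rest push out)
b2 stroke at I2  (J1: bond 0 brought effort, rest push out)
b3 stroke at I3  (J1 effort already set via bond 0)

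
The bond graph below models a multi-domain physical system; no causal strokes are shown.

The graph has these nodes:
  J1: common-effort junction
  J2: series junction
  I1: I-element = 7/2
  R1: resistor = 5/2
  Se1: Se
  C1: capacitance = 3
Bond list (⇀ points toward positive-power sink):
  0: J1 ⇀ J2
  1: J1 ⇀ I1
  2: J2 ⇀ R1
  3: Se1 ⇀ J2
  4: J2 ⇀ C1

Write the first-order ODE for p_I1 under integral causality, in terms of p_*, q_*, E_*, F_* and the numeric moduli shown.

β3 stroke→J2  (Se1: effort source, stroke at far end)
β1 stroke→I1  (prefer integral on I1)
β0 stroke→J1  (closing 0-jn rule on J1)
β2 stroke→J2  (J2: bond 0 brought flow, rest push out)
β4 stroke→J2  (J2 flow already set via bond 0)

dp_I1/dt = -E_Se1 - 5*p_I1/7 + q_C1/3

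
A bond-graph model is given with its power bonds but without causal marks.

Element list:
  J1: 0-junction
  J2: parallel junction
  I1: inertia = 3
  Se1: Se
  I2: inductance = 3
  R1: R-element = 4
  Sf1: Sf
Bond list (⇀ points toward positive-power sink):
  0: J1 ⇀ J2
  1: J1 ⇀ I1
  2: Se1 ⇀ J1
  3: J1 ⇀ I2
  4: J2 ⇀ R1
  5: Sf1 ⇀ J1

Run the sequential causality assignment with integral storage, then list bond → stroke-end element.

β0 →J2
β1 →I1
β2 →J1
β3 →I2
β4 →R1
β5 →Sf1

β2 →J1  (Se1 (Se) sets effort on bond)
β5 →Sf1  (Sf1: flow source, stroke at near end)
β0 →J2  (J1: bond 2 brought effort, rest push out)
β1 →I1  (0-jn J1 has e-setter on 2)
β3 →I2  (0-jn J1 has e-setter on 2)
β4 →R1  (J2: bond 0 brought effort, rest push out)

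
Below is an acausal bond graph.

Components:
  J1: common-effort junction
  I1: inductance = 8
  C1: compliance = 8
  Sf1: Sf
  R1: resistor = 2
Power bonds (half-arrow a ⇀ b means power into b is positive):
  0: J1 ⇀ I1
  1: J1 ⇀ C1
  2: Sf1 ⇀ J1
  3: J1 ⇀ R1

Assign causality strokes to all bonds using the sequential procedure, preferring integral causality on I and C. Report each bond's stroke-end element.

β2 |Sf1  (Sf1 fixes flow; stroke at Sf1)
β0 |I1  (prefer integral on I1)
β1 |J1  (C1: C, integral causality)
β3 |R1  (0-jn J1 has e-setter on 1)

#0 →I1
#1 →J1
#2 →Sf1
#3 →R1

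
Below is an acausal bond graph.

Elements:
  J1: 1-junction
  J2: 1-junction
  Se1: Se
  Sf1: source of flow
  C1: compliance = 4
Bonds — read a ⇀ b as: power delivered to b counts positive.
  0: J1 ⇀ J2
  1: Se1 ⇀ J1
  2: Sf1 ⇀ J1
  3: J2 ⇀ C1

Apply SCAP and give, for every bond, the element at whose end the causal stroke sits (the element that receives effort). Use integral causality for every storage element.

β1 |J1  (Se1 fixes effort; stroke away)
β2 |Sf1  (source Sf1 imposes f)
β0 |J1  (common-f at J1 fixed by 2)
β3 |J2  (J2 flow already set via bond 0)

#0 stroke at J1
#1 stroke at J1
#2 stroke at Sf1
#3 stroke at J2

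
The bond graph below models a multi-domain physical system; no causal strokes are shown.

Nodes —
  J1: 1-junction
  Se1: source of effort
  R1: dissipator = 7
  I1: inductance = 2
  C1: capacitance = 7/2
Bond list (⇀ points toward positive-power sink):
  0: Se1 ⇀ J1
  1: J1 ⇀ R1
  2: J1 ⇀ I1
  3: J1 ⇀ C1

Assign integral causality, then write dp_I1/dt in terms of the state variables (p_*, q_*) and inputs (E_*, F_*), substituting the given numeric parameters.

b0 →J1  (Se1 fixes effort; stroke away)
b2 →I1  (I1 outputs flow p/I1)
b1 →J1  (1-jn J1 has f-setter on 2)
b3 →J1  (J1: bond 2 brought flow, rest push out)

dp_I1/dt = E_Se1 - 7*p_I1/2 - 2*q_C1/7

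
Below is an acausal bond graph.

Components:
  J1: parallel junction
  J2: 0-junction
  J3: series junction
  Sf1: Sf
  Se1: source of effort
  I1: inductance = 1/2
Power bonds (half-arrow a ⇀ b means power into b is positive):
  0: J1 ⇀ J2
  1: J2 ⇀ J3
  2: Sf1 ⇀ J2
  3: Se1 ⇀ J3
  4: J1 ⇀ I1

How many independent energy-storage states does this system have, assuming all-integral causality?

#2 |Sf1  (Sf1 fixes flow; stroke at Sf1)
#3 |J3  (Se1: effort source, stroke at far end)
#1 |J2  (J3 needs exactly one f-in)
#0 |J1  (common-e at J2 fixed by 1)
#4 |I1  (J1: bond 0 brought effort, rest push out)

1  (I1 all integral)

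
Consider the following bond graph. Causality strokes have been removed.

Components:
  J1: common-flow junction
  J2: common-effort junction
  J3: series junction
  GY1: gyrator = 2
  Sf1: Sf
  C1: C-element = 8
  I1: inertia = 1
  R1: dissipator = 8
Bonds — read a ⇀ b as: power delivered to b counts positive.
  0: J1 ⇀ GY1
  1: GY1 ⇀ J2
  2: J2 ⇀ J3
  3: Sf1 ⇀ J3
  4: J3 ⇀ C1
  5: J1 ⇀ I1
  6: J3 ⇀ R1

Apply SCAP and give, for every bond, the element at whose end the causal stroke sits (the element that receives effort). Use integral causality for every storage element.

bond 0 |J1
bond 1 |J2
bond 2 |J3
bond 3 |Sf1
bond 4 |J3
bond 5 |I1
bond 6 |J3

b3 →Sf1  (Sf1 (Sf) sets flow on bond)
b2 →J3  (1-jn J3 has f-setter on 3)
b4 →J3  (J3: bond 3 brought flow, rest push out)
b6 →J3  (J3 flow already set via bond 3)
b1 →J2  (J2: last free bond brings effort in)
b0 →J1  (GY1: gyrator matches bond 1)
b5 →I1  (closing 1-jn rule on J1)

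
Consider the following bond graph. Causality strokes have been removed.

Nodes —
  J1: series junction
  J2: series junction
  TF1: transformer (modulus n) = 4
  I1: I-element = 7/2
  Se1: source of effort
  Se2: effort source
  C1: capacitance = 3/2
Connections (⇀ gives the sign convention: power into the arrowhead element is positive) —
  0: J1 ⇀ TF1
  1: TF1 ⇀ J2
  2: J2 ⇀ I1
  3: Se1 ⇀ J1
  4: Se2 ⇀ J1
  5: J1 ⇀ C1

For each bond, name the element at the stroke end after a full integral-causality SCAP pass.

β3 →J1  (Se1 (Se) sets effort on bond)
β4 →J1  (Se2 (Se) sets effort on bond)
β2 →I1  (I1 outputs flow p/I1)
β1 →J2  (common-f at J2 fixed by 2)
β0 →TF1  (TF TF1: opposite of bond 1)
β5 →J1  (J1: bond 0 brought flow, rest push out)

#0 |TF1
#1 |J2
#2 |I1
#3 |J1
#4 |J1
#5 |J1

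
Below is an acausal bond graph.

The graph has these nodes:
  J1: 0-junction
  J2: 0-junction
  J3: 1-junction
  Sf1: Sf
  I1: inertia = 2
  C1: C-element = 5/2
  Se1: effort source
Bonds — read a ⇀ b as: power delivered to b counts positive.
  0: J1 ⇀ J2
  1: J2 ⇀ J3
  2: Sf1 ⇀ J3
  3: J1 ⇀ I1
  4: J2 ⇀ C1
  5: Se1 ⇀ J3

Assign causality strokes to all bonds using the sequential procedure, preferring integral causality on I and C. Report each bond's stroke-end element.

β2 →Sf1  (Sf1 (Sf) sets flow on bond)
β5 →J3  (Se1 (Se) sets effort on bond)
β1 →J3  (J3: bond 2 brought flow, rest push out)
β3 →I1  (I1: I, integral causality)
β0 →J1  (J1: last free bond brings effort in)
β4 →J2  (J2: last free bond brings effort in)

#0 stroke at J1
#1 stroke at J3
#2 stroke at Sf1
#3 stroke at I1
#4 stroke at J2
#5 stroke at J3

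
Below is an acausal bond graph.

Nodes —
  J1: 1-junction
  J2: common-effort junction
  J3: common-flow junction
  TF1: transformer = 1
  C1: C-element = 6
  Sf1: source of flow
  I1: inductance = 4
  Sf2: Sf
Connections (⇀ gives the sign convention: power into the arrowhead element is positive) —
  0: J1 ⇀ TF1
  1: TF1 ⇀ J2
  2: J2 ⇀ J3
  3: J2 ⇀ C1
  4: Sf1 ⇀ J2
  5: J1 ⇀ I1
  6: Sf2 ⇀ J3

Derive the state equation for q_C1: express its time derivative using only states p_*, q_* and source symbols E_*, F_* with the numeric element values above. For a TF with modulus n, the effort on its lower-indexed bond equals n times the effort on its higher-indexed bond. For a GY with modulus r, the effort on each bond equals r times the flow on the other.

dq_C1/dt = F_Sf1 - F_Sf2 + p_I1/4

β4 stroke→Sf1  (Sf1 (Sf) sets flow on bond)
β6 stroke→Sf2  (Sf2: flow source, stroke at near end)
β2 stroke→J3  (common-f at J3 fixed by 6)
β3 stroke→J2  (C1 integral (e out))
β1 stroke→TF1  (0-jn J2 has e-setter on 3)
β0 stroke→J1  (TF TF1: opposite of bond 1)
β5 stroke→I1  (closing 1-jn rule on J1)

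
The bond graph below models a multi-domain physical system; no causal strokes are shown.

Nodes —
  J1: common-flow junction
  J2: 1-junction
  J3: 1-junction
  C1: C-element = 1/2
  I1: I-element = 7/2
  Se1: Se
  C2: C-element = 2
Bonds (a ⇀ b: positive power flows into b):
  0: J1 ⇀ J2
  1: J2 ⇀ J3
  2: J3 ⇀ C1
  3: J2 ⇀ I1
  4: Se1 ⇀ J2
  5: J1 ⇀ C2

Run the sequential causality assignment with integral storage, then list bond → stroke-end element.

#0 stroke at J2
#1 stroke at J2
#2 stroke at J3
#3 stroke at I1
#4 stroke at J2
#5 stroke at J1

#4 |J2  (Se1 (Se) sets effort on bond)
#2 |J3  (prefer integral on C1)
#1 |J2  (only one flow-in slot at J3)
#3 |I1  (I1 outputs flow p/I1)
#0 |J2  (common-f at J2 fixed by 3)
#5 |J1  (J1 flow already set via bond 0)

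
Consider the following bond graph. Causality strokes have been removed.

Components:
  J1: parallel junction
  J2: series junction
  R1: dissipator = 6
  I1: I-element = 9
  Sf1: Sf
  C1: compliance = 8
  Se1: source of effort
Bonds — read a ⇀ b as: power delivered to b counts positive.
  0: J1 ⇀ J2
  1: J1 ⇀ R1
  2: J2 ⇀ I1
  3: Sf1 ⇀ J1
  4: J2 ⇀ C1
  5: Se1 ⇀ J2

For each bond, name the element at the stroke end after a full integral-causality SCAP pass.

#3 |Sf1  (Sf1: flow source, stroke at near end)
#5 |J2  (Se1: effort source, stroke at far end)
#2 |I1  (prefer integral on I1)
#0 |J2  (J2: bond 2 brought flow, rest push out)
#4 |J2  (J2 flow already set via bond 2)
#1 |J1  (J1 needs exactly one e-in)

b0 →J2
b1 →J1
b2 →I1
b3 →Sf1
b4 →J2
b5 →J2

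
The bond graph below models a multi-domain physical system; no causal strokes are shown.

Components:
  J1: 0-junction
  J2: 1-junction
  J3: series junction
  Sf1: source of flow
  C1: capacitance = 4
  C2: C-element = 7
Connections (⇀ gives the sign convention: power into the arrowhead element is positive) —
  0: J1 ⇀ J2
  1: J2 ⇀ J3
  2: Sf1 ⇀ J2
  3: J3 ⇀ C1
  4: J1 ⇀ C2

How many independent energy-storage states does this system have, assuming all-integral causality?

2  (C1, C2 all integral)

bond 2 stroke at Sf1  (Sf1: flow source, stroke at near end)
bond 0 stroke at J2  (J2: bond 2 brought flow, rest push out)
bond 1 stroke at J2  (1-jn J2 has f-setter on 2)
bond 3 stroke at J3  (1-jn J3 has f-setter on 1)
bond 4 stroke at J1  (J1: last free bond brings effort in)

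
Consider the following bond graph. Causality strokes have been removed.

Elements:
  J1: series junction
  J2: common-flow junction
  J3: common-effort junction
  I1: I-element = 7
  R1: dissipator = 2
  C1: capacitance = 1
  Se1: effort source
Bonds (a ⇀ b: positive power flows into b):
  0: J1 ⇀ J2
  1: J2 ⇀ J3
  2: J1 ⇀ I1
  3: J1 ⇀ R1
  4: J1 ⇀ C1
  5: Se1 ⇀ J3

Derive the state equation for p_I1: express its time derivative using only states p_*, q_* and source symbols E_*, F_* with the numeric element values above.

b5 stroke at J3  (Se1 (Se) sets effort on bond)
b1 stroke at J2  (0-jn J3 has e-setter on 5)
b0 stroke at J1  (only one flow-in slot at J2)
b2 stroke at I1  (prefer integral on I1)
b3 stroke at J1  (J1 flow already set via bond 2)
b4 stroke at J1  (J1: bond 2 brought flow, rest push out)

dp_I1/dt = -E_Se1 - 2*p_I1/7 - q_C1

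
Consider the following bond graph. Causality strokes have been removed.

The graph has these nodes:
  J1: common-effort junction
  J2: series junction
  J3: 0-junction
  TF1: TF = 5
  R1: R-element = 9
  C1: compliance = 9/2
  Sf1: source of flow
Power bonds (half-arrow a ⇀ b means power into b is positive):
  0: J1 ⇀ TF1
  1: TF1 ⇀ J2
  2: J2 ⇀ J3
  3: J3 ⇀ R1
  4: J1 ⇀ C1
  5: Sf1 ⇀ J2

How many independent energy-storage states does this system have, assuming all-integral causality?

bond 5 stroke at Sf1  (Sf1 (Sf) sets flow on bond)
bond 1 stroke at J2  (common-f at J2 fixed by 5)
bond 2 stroke at J2  (J2 flow already set via bond 5)
bond 3 stroke at J3  (only one effort-in slot at J3)
bond 0 stroke at TF1  (TF1: transformer flips bond 1)
bond 4 stroke at J1  (only one effort-in slot at J1)

1  (C1 all integral)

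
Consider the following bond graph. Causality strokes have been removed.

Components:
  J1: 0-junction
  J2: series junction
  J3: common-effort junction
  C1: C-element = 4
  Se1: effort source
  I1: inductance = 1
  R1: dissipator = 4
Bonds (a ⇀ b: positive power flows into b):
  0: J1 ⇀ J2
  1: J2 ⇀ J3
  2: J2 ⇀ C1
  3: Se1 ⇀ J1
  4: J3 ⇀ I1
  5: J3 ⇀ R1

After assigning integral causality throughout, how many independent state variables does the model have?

b3 stroke→J1  (Se1 fixes effort; stroke away)
b0 stroke→J2  (common-e at J1 fixed by 3)
b2 stroke→J2  (C1 integral (e out))
b1 stroke→J3  (closing 1-jn rule on J2)
b4 stroke→I1  (J3 effort already set via bond 1)
b5 stroke→R1  (0-jn J3 has e-setter on 1)

2  (C1, I1 all integral)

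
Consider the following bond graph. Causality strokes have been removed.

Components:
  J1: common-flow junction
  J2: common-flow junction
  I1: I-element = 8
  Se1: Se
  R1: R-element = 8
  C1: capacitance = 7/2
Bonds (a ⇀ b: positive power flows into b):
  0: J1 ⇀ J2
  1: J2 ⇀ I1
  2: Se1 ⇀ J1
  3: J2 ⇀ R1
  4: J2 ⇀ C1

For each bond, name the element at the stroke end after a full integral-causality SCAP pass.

b2 →J1  (source Se1 imposes e)
b0 →J2  (J1 needs exactly one f-in)
b1 →I1  (prefer integral on I1)
b3 →J2  (1-jn J2 has f-setter on 1)
b4 →J2  (J2 flow already set via bond 1)

β0 |J2
β1 |I1
β2 |J1
β3 |J2
β4 |J2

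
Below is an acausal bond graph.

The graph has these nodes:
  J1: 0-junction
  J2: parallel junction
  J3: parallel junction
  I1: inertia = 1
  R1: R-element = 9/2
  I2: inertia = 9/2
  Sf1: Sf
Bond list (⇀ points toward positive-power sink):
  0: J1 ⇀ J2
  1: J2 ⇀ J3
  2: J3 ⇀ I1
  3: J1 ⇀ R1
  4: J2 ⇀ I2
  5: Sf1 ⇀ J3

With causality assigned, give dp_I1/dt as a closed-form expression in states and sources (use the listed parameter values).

β5 →Sf1  (Sf1: flow source, stroke at near end)
β2 →I1  (I1 outputs flow p/I1)
β1 →J3  (J3 needs exactly one e-in)
β4 →I2  (I2 outputs flow p/I2)
β0 →J2  (J2: last free bond brings effort in)
β3 →J1  (J1: last free bond brings effort in)

dp_I1/dt = 9*F_Sf1/2 - 9*p_I1/2 - p_I2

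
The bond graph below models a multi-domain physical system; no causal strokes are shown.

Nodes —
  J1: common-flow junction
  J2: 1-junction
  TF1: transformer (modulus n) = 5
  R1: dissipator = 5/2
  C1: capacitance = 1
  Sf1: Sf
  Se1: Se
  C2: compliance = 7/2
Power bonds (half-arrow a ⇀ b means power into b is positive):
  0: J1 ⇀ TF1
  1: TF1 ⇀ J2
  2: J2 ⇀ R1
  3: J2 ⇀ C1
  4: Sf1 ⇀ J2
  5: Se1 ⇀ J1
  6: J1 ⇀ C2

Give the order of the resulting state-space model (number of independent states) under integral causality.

β4 |Sf1  (Sf1 (Sf) sets flow on bond)
β5 |J1  (source Se1 imposes e)
β1 |J2  (common-f at J2 fixed by 4)
β2 |J2  (J2 flow already set via bond 4)
β3 |J2  (J2 flow already set via bond 4)
β0 |TF1  (through TF1, causality passes straight; one stroke at TF1)
β6 |J1  (1-jn J1 has f-setter on 0)

2  (C1, C2 all integral)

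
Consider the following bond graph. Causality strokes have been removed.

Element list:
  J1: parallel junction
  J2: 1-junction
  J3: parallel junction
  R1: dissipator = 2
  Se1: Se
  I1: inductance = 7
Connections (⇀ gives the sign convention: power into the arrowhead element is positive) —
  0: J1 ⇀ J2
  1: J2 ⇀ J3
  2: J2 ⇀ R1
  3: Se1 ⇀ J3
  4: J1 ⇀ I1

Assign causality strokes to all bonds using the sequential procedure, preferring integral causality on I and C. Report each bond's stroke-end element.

bond 3 stroke at J3  (Se1 fixes effort; stroke away)
bond 1 stroke at J2  (J3: bond 3 brought effort, rest push out)
bond 4 stroke at I1  (I1: I, integral causality)
bond 0 stroke at J1  (J1: last free bond brings effort in)
bond 2 stroke at J2  (common-f at J2 fixed by 0)

β0 stroke at J1
β1 stroke at J2
β2 stroke at J2
β3 stroke at J3
β4 stroke at I1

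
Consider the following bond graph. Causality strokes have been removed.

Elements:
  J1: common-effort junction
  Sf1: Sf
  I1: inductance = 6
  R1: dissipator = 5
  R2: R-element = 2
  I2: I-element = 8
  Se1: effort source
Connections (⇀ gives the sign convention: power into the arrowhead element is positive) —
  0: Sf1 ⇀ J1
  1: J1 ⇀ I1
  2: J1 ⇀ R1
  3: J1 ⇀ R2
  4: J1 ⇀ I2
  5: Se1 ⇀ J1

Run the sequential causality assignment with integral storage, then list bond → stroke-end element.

β0 stroke at Sf1  (Sf1 (Sf) sets flow on bond)
β5 stroke at J1  (Se1 (Se) sets effort on bond)
β1 stroke at I1  (common-e at J1 fixed by 5)
β2 stroke at R1  (J1: bond 5 brought effort, rest push out)
β3 stroke at R2  (common-e at J1 fixed by 5)
β4 stroke at I2  (common-e at J1 fixed by 5)

β0 stroke→Sf1
β1 stroke→I1
β2 stroke→R1
β3 stroke→R2
β4 stroke→I2
β5 stroke→J1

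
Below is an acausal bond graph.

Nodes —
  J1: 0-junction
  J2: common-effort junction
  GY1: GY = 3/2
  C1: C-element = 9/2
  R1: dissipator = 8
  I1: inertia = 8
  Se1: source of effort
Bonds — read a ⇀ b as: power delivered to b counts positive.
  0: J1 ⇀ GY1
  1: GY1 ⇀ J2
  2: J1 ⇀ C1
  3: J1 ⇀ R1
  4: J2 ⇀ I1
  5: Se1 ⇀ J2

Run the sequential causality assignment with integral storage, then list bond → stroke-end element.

b5 stroke→J2  (Se1 (Se) sets effort on bond)
b1 stroke→GY1  (J2: bond 5 brought effort, rest push out)
b4 stroke→I1  (common-e at J2 fixed by 5)
b0 stroke→GY1  (GY1 both-in/both-out from 1)
b2 stroke→J1  (C1: C, integral causality)
b3 stroke→R1  (J1 effort already set via bond 2)

b0 →GY1
b1 →GY1
b2 →J1
b3 →R1
b4 →I1
b5 →J2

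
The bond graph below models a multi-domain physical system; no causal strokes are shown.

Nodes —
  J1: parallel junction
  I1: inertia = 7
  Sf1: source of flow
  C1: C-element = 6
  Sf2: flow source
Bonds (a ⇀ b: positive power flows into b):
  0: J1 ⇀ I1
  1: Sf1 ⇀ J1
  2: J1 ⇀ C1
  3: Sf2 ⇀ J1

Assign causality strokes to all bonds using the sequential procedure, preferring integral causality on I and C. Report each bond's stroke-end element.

bond 0 stroke at I1
bond 1 stroke at Sf1
bond 2 stroke at J1
bond 3 stroke at Sf2

β1 →Sf1  (Sf1 fixes flow; stroke at Sf1)
β3 →Sf2  (Sf2 fixes flow; stroke at Sf2)
β0 →I1  (I1 outputs flow p/I1)
β2 →J1  (J1: last free bond brings effort in)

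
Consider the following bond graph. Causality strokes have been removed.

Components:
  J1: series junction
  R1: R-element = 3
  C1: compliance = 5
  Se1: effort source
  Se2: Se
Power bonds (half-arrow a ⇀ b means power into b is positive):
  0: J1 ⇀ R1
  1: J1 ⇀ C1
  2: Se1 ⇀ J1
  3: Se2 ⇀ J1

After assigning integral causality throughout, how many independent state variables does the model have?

bond 2 stroke→J1  (source Se1 imposes e)
bond 3 stroke→J1  (Se2: effort source, stroke at far end)
bond 1 stroke→J1  (C1 integral (e out))
bond 0 stroke→R1  (only one flow-in slot at J1)

1  (C1 all integral)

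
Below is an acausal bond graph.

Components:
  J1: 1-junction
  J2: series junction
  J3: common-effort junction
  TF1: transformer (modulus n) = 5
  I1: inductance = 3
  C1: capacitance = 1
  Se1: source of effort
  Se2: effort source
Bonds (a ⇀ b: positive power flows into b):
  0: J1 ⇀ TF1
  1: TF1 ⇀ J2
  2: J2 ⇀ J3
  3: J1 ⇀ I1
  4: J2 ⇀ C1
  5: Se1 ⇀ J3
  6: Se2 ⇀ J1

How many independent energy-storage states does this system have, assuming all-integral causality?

bond 5 stroke→J3  (source Se1 imposes e)
bond 6 stroke→J1  (Se2 (Se) sets effort on bond)
bond 2 stroke→J2  (J3 effort already set via bond 5)
bond 3 stroke→I1  (I1 outputs flow p/I1)
bond 0 stroke→J1  (1-jn J1 has f-setter on 3)
bond 1 stroke→TF1  (TF1: transformer flips bond 0)
bond 4 stroke→J2  (J2: bond 1 brought flow, rest push out)

2  (C1, I1 all integral)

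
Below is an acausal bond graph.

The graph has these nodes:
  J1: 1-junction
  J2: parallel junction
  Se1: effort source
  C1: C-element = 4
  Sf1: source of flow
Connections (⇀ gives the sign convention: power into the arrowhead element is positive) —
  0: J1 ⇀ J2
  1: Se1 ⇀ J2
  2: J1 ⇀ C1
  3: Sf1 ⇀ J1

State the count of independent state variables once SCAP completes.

1  (C1 all integral)

#1 →J2  (Se1 fixes effort; stroke away)
#3 →Sf1  (source Sf1 imposes f)
#0 →J1  (1-jn J1 has f-setter on 3)
#2 →J1  (J1: bond 3 brought flow, rest push out)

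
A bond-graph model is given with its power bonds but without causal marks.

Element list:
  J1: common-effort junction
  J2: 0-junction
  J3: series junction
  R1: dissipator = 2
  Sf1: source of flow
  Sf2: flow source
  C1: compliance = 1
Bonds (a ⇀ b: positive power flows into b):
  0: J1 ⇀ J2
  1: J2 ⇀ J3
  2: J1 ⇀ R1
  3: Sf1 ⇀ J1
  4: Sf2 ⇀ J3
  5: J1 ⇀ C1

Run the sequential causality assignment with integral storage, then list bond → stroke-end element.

#0 →J2
#1 →J3
#2 →R1
#3 →Sf1
#4 →Sf2
#5 →J1

b3 stroke→Sf1  (Sf1 (Sf) sets flow on bond)
b4 stroke→Sf2  (source Sf2 imposes f)
b1 stroke→J3  (J3 flow already set via bond 4)
b0 stroke→J2  (J2 needs exactly one e-in)
b5 stroke→J1  (C1 outputs effort q/C1)
b2 stroke→R1  (J1: bond 5 brought effort, rest push out)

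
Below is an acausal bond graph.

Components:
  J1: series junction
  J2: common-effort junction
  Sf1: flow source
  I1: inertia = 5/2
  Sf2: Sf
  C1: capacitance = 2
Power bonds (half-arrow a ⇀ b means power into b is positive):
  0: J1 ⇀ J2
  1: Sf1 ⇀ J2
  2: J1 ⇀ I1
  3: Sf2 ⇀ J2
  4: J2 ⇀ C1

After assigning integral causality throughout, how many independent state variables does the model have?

2  (C1, I1 all integral)

#1 stroke→Sf1  (Sf1 (Sf) sets flow on bond)
#3 stroke→Sf2  (Sf2 fixes flow; stroke at Sf2)
#2 stroke→I1  (I1 integral (f out))
#0 stroke→J1  (J1 flow already set via bond 2)
#4 stroke→J2  (closing 0-jn rule on J2)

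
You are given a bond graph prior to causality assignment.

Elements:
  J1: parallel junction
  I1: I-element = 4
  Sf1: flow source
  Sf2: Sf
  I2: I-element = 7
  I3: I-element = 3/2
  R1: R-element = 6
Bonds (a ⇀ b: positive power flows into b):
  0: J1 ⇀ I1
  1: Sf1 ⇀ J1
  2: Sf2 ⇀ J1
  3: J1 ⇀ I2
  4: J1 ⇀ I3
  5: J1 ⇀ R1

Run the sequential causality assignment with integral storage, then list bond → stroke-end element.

β0 |I1
β1 |Sf1
β2 |Sf2
β3 |I2
β4 |I3
β5 |J1

bond 1 stroke at Sf1  (Sf1 fixes flow; stroke at Sf1)
bond 2 stroke at Sf2  (Sf2: flow source, stroke at near end)
bond 0 stroke at I1  (I1: I, integral causality)
bond 3 stroke at I2  (I2: I, integral causality)
bond 4 stroke at I3  (I3 outputs flow p/I3)
bond 5 stroke at J1  (closing 0-jn rule on J1)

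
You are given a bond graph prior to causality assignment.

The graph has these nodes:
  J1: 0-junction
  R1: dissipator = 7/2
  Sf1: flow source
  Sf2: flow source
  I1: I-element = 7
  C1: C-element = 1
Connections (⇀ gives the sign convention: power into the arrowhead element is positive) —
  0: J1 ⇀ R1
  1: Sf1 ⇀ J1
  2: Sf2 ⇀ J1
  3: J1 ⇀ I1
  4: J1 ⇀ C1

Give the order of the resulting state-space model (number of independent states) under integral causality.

b1 →Sf1  (Sf1 (Sf) sets flow on bond)
b2 →Sf2  (source Sf2 imposes f)
b3 →I1  (I1 integral (f out))
b4 →J1  (C1 integral (e out))
b0 →R1  (common-e at J1 fixed by 4)

2  (C1, I1 all integral)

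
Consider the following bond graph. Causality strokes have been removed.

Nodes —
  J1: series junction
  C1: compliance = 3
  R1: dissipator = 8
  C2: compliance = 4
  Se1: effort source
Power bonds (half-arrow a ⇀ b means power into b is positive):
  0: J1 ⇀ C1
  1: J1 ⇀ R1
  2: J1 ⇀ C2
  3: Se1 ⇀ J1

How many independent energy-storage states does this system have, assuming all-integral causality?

2  (C1, C2 all integral)

b3 stroke→J1  (Se1 (Se) sets effort on bond)
b0 stroke→J1  (C1 integral (e out))
b2 stroke→J1  (prefer integral on C2)
b1 stroke→R1  (J1 needs exactly one f-in)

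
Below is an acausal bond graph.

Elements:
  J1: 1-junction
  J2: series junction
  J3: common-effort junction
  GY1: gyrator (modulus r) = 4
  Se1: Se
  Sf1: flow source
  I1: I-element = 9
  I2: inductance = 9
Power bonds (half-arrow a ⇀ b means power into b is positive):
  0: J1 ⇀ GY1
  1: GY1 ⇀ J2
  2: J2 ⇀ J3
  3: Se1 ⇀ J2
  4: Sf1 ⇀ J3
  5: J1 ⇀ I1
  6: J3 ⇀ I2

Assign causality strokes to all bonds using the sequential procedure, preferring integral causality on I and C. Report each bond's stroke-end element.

β3 |J2  (source Se1 imposes e)
β4 |Sf1  (Sf1 (Sf) sets flow on bond)
β5 |I1  (I1 integral (f out))
β0 |J1  (J1: bond 5 brought flow, rest push out)
β1 |J2  (GY1 both-in/both-out from 0)
β2 |J3  (closing 1-jn rule on J2)
β6 |I2  (common-e at J3 fixed by 2)

b0 →J1
b1 →J2
b2 →J3
b3 →J2
b4 →Sf1
b5 →I1
b6 →I2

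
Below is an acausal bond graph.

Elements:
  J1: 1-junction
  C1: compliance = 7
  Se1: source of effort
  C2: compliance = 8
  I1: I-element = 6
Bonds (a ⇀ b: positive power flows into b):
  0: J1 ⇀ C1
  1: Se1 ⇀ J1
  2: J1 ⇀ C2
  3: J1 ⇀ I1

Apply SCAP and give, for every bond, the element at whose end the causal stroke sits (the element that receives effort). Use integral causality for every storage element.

b0 stroke→J1
b1 stroke→J1
b2 stroke→J1
b3 stroke→I1

#1 stroke→J1  (Se1 (Se) sets effort on bond)
#0 stroke→J1  (C1: C, integral causality)
#2 stroke→J1  (C2 integral (e out))
#3 stroke→I1  (closing 1-jn rule on J1)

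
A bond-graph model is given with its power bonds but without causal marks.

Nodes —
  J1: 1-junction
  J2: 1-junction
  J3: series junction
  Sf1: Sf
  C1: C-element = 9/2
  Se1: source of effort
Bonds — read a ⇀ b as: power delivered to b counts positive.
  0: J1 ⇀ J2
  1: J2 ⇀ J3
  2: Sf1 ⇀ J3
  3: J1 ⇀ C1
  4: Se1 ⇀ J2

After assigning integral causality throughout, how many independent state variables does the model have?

1  (C1 all integral)

b2 stroke at Sf1  (Sf1 (Sf) sets flow on bond)
b4 stroke at J2  (Se1: effort source, stroke at far end)
b1 stroke at J3  (1-jn J3 has f-setter on 2)
b0 stroke at J2  (J2 flow already set via bond 1)
b3 stroke at J1  (common-f at J1 fixed by 0)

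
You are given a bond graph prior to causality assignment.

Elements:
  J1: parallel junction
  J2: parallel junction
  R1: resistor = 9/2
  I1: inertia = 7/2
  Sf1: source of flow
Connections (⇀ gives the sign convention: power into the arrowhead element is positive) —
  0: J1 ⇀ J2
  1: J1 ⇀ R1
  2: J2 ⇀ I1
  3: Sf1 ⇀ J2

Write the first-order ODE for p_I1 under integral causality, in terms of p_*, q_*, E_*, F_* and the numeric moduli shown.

dp_I1/dt = 9*F_Sf1/2 - 9*p_I1/7

b3 stroke→Sf1  (source Sf1 imposes f)
b2 stroke→I1  (prefer integral on I1)
b0 stroke→J2  (J2: last free bond brings effort in)
b1 stroke→J1  (J1 needs exactly one e-in)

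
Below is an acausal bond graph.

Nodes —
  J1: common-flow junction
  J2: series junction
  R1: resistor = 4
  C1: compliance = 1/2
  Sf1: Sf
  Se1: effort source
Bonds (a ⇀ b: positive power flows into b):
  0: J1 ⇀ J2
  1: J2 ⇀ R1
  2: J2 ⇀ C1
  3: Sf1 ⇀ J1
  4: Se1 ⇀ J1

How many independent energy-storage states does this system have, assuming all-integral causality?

bond 3 stroke→Sf1  (Sf1: flow source, stroke at near end)
bond 4 stroke→J1  (Se1: effort source, stroke at far end)
bond 0 stroke→J1  (J1 flow already set via bond 3)
bond 1 stroke→J2  (J2 flow already set via bond 0)
bond 2 stroke→J2  (J2 flow already set via bond 0)

1  (C1 all integral)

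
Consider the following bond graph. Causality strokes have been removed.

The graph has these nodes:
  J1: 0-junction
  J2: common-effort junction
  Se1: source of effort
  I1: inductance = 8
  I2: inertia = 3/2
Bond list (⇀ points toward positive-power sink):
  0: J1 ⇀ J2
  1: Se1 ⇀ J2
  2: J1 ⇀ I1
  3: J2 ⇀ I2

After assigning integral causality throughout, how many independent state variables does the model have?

#1 stroke at J2  (Se1 fixes effort; stroke away)
#0 stroke at J1  (J2 effort already set via bond 1)
#3 stroke at I2  (0-jn J2 has e-setter on 1)
#2 stroke at I1  (J1: bond 0 brought effort, rest push out)

2  (I1, I2 all integral)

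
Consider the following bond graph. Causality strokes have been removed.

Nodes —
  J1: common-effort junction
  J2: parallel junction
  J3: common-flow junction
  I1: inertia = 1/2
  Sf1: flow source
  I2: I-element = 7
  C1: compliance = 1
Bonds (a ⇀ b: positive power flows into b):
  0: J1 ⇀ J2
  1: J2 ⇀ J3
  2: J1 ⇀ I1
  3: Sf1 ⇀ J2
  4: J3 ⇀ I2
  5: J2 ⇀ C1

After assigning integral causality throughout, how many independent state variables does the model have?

b3 |Sf1  (Sf1: flow source, stroke at near end)
b2 |I1  (I1: I, integral causality)
b0 |J1  (J1: last free bond brings effort in)
b4 |I2  (prefer integral on I2)
b1 |J3  (J3 flow already set via bond 4)
b5 |J2  (closing 0-jn rule on J2)

3  (C1, I1, I2 all integral)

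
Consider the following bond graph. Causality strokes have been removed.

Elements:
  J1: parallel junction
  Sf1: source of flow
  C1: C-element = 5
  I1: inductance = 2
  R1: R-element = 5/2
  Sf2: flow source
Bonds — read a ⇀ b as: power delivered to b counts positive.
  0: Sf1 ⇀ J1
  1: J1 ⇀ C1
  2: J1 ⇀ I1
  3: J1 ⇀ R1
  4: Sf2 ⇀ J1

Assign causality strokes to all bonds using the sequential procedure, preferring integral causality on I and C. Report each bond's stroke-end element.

#0 stroke→Sf1  (Sf1: flow source, stroke at near end)
#4 stroke→Sf2  (Sf2 fixes flow; stroke at Sf2)
#1 stroke→J1  (C1: C, integral causality)
#2 stroke→I1  (J1: bond 1 brought effort, rest push out)
#3 stroke→R1  (common-e at J1 fixed by 1)

#0 stroke→Sf1
#1 stroke→J1
#2 stroke→I1
#3 stroke→R1
#4 stroke→Sf2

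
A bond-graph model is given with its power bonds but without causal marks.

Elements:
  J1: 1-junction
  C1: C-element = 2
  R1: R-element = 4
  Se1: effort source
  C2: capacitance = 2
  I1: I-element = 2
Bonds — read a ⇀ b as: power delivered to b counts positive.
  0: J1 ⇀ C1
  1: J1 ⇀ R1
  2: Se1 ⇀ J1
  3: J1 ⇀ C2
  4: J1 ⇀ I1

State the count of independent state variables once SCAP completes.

3  (C1, C2, I1 all integral)

β2 |J1  (Se1: effort source, stroke at far end)
β0 |J1  (C1: C, integral causality)
β3 |J1  (C2: C, integral causality)
β4 |I1  (I1: I, integral causality)
β1 |J1  (1-jn J1 has f-setter on 4)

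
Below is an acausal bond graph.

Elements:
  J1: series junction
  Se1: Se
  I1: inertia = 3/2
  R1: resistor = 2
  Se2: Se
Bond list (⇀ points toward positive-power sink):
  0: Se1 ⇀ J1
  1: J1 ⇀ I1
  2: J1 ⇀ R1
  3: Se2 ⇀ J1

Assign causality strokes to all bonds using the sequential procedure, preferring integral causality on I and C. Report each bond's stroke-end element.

bond 0 |J1  (Se1: effort source, stroke at far end)
bond 3 |J1  (Se2: effort source, stroke at far end)
bond 1 |I1  (prefer integral on I1)
bond 2 |J1  (J1 flow already set via bond 1)

β0 →J1
β1 →I1
β2 →J1
β3 →J1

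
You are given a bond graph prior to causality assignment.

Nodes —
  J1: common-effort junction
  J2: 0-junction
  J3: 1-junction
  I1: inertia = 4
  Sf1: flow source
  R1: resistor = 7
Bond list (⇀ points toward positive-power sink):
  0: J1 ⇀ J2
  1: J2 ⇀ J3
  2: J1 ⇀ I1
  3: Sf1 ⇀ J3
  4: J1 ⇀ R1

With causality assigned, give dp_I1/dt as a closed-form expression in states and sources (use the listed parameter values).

dp_I1/dt = -7*F_Sf1 - 7*p_I1/4

#3 stroke→Sf1  (source Sf1 imposes f)
#1 stroke→J3  (J3: bond 3 brought flow, rest push out)
#0 stroke→J2  (only one effort-in slot at J2)
#2 stroke→I1  (I1: I, integral causality)
#4 stroke→J1  (only one effort-in slot at J1)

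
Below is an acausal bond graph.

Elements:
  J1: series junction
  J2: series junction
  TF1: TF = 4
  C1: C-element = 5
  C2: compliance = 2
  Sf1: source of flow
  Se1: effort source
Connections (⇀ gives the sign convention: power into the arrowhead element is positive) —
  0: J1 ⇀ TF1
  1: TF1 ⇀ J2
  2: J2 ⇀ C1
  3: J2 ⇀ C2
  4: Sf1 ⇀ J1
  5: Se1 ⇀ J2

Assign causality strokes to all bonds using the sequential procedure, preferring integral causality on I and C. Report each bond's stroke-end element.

b4 stroke at Sf1  (source Sf1 imposes f)
b5 stroke at J2  (source Se1 imposes e)
b0 stroke at J1  (J1: bond 4 brought flow, rest push out)
b1 stroke at TF1  (through TF1, causality passes straight; one stroke at TF1)
b2 stroke at J2  (J2: bond 1 brought flow, rest push out)
b3 stroke at J2  (J2: bond 1 brought flow, rest push out)

b0 |J1
b1 |TF1
b2 |J2
b3 |J2
b4 |Sf1
b5 |J2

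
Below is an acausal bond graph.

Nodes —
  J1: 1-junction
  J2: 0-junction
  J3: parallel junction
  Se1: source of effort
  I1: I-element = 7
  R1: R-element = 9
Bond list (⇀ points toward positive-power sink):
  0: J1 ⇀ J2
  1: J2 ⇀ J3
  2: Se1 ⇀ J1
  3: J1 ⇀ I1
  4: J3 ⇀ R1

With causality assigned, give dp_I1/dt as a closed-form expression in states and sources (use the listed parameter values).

dp_I1/dt = E_Se1 - 9*p_I1/7

b2 |J1  (Se1: effort source, stroke at far end)
b3 |I1  (prefer integral on I1)
b0 |J1  (common-f at J1 fixed by 3)
b1 |J2  (closing 0-jn rule on J2)
b4 |J3  (closing 0-jn rule on J3)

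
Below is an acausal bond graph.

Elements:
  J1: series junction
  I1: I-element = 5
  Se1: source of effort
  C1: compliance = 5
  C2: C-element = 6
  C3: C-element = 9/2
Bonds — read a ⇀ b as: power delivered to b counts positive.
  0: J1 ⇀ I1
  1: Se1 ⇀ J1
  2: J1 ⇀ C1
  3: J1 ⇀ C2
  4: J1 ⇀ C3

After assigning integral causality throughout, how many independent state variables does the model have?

4  (C1, C2, C3, I1 all integral)

bond 1 →J1  (Se1 (Se) sets effort on bond)
bond 0 →I1  (prefer integral on I1)
bond 2 →J1  (J1: bond 0 brought flow, rest push out)
bond 3 →J1  (1-jn J1 has f-setter on 0)
bond 4 →J1  (common-f at J1 fixed by 0)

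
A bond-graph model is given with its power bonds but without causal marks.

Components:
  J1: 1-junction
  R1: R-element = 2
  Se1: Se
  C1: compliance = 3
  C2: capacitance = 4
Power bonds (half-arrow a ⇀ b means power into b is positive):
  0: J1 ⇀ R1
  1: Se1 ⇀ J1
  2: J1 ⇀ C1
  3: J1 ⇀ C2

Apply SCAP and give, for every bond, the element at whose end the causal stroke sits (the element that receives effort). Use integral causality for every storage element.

bond 0 |R1
bond 1 |J1
bond 2 |J1
bond 3 |J1

#1 stroke at J1  (Se1 (Se) sets effort on bond)
#2 stroke at J1  (C1: C, integral causality)
#3 stroke at J1  (prefer integral on C2)
#0 stroke at R1  (only one flow-in slot at J1)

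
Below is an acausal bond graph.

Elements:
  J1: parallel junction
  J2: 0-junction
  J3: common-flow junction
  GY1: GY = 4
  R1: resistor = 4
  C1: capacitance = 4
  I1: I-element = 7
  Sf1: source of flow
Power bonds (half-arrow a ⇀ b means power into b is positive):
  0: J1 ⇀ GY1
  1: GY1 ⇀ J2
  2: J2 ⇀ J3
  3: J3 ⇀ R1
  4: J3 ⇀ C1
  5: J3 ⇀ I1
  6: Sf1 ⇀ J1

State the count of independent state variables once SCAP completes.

2  (C1, I1 all integral)

β6 stroke→Sf1  (Sf1 (Sf) sets flow on bond)
β0 stroke→J1  (closing 0-jn rule on J1)
β1 stroke→J2  (GY GY1: same side as bond 0)
β2 stroke→J3  (common-e at J2 fixed by 1)
β4 stroke→J3  (C1 outputs effort q/C1)
β5 stroke→I1  (I1: I, integral causality)
β3 stroke→J3  (J3 flow already set via bond 5)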